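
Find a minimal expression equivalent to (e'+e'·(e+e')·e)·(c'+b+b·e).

(e'+e'·(e+e')·e)·(c'+b+b·e)
= (e'+e'·e)·(c'+b+b·e)
= (e'+e'·e)·(c'+b)
= e'·(c'+b)

e'·(c'+b)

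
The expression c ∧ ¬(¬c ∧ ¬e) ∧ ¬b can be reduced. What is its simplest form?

c ∧ ¬b

c ∧ ¬(¬c ∧ ¬e) ∧ ¬b
= c ∧ (c ∨ e) ∧ ¬b   — De Morgan
= c ∧ ¬b   — absorption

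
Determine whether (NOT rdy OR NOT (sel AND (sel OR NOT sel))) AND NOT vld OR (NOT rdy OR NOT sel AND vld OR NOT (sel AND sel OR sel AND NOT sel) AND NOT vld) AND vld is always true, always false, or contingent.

(NOT rdy OR NOT (sel AND (sel OR NOT sel))) AND NOT vld OR (NOT rdy OR NOT sel AND vld OR NOT (sel AND sel OR sel AND NOT sel) AND NOT vld) AND vld
= (NOT rdy OR NOT (sel AND (sel OR NOT sel))) AND NOT vld OR (NOT rdy OR NOT sel AND vld OR NOT sel AND NOT vld) AND vld
= (NOT rdy OR NOT (sel AND (sel OR NOT sel))) AND NOT vld OR (NOT rdy OR NOT sel) AND vld
= (NOT rdy OR NOT sel) AND NOT vld OR (NOT rdy OR NOT sel) AND vld
= NOT rdy OR NOT sel
This depends on rdy, sel, so it is not a constant.

contingent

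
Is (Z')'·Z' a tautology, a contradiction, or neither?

(Z')'·Z'
= Z·Z'
= 0

contradiction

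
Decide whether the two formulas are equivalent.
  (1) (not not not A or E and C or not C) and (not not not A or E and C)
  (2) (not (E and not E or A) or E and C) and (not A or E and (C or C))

E1: (not not not A or E and C or not C) and (not not not A or E and C)
    = not not not A or E and C   (absorption)
    = not A or E and C   (double negation)
E2: (not (E and not E or A) or E and C) and (not A or E and (C or C))
    = (not (E and not E or A) or E and C) and (not A or E and C)   (idempotence)
    = (not A or E and C) and (not A or E and C)   (complement / identity)
    = not A or E and C   (idempotence)
Both reduce to not A or E and C, so they are equivalent.

Yes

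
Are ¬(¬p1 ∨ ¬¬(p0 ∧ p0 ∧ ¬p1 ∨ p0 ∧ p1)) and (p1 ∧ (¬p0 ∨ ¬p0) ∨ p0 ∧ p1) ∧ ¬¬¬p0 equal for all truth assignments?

E1: ¬(¬p1 ∨ ¬¬(p0 ∧ p0 ∧ ¬p1 ∨ p0 ∧ p1))
    = ¬(¬p1 ∨ ¬¬(p0 ∧ ¬p1 ∨ p0 ∧ p1))
    = p1 ∧ ¬(p0 ∧ ¬p1 ∨ p0 ∧ p1)
    = p1 ∧ ¬p0
E2: (p1 ∧ (¬p0 ∨ ¬p0) ∨ p0 ∧ p1) ∧ ¬¬¬p0
    = (p1 ∧ ¬p0 ∨ p0 ∧ p1) ∧ ¬¬¬p0
    = p1 ∧ ¬¬¬p0
    = p1 ∧ ¬p0
Both reduce to p1 ∧ ¬p0, so they are equivalent.

Yes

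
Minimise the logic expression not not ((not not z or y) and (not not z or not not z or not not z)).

z

not not ((not not z or y) and (not not z or not not z or not not z))
= not not ((not not z or y) and (not not z or not not z))
= not not ((not not z or y) and not not z)
= not not not not z
= not not z
= z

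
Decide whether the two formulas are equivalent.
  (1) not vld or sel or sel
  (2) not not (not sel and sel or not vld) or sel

E1: not vld or sel or sel
    = not vld or sel   (idempotence)
E2: not not (not sel and sel or not vld) or sel
    = not not not vld or sel   (complement / identity)
    = not vld or sel   (double negation)
Both reduce to not vld or sel, so they are equivalent.

Yes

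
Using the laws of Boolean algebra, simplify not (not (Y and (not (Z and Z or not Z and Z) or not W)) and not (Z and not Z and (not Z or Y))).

not (not (Y and (not (Z and Z or not Z and Z) or not W)) and not (Z and not Z and (not Z or Y)))
= not (not (Y and (not (Z and Z or not Z and Z) or not W)) and not (Z and not Z))
= not (not (Y and (not Z or not W)) and not (Z and not Z))
= Y and (not Z or not W) or Z and not Z
= Y and (not Z or not W)

Y and (not Z or not W)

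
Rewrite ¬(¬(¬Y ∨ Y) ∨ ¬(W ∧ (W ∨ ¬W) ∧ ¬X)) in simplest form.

¬(¬(¬Y ∨ Y) ∨ ¬(W ∧ (W ∨ ¬W) ∧ ¬X))
= (¬Y ∨ Y) ∧ W ∧ (W ∨ ¬W) ∧ ¬X   — De Morgan
= W ∧ (W ∨ ¬W) ∧ ¬X   — complement / identity
= W ∧ ¬X   — complement / identity

W ∧ ¬X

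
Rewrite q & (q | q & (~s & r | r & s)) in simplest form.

q & (q | q & (~s & r | r & s))
= q & (q | q & r)   [distribution]
= q & q   [absorption]
= q   [idempotence]

q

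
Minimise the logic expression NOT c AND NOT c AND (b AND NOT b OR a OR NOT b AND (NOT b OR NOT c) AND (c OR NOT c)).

NOT c AND NOT c AND (b AND NOT b OR a OR NOT b AND (NOT b OR NOT c) AND (c OR NOT c))
= NOT c AND NOT c AND (a OR NOT b AND (NOT b OR NOT c) AND (c OR NOT c))
= NOT c AND (a OR NOT b AND (NOT b OR NOT c) AND (c OR NOT c))
= NOT c AND (a OR NOT b AND (NOT b OR NOT c))
= NOT c AND (a OR NOT b)

NOT c AND (a OR NOT b)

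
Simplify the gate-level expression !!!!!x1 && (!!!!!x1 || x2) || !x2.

!x1 || !x2

!!!!!x1 && (!!!!!x1 || x2) || !x2
= !!!!!x1 || !x2   [absorption]
= !!!x1 || !x2   [double negation]
= !x1 || !x2   [double negation]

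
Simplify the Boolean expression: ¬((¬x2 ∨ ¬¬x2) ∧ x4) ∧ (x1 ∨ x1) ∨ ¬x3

¬x4 ∧ x1 ∨ ¬x3

¬((¬x2 ∨ ¬¬x2) ∧ x4) ∧ (x1 ∨ x1) ∨ ¬x3
= ¬((¬x2 ∨ x2) ∧ x4) ∧ (x1 ∨ x1) ∨ ¬x3
= ¬((¬x2 ∨ x2) ∧ x4) ∧ x1 ∨ ¬x3
= ¬x4 ∧ x1 ∨ ¬x3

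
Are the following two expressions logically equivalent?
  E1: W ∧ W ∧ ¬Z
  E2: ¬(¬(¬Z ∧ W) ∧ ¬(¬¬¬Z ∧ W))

E1: W ∧ W ∧ ¬Z
    = W ∧ ¬Z   — idempotence
E2: ¬(¬(¬Z ∧ W) ∧ ¬(¬¬¬Z ∧ W))
    = ¬Z ∧ W ∨ ¬¬¬Z ∧ W   — De Morgan
    = ¬Z ∧ W ∨ ¬Z ∧ W   — double negation
    = (W ∨ W) ∧ ¬Z   — distribution
    = W ∧ ¬Z   — idempotence
Both reduce to W ∧ ¬Z, so they are equivalent.

Yes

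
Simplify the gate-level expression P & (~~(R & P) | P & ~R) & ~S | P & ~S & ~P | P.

P

P & (~~(R & P) | P & ~R) & ~S | P & ~S & ~P | P
= P & (R & P | P & ~R) & ~S | P & ~S & ~P | P   (double negation)
= P & P & ~S | P & ~S & ~P | P   (distribution)
= P & ~S | P   (distribution)
= P   (absorption)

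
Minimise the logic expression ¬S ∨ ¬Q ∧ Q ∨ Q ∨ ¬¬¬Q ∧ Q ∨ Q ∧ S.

¬S ∨ Q

¬S ∨ ¬Q ∧ Q ∨ Q ∨ ¬¬¬Q ∧ Q ∨ Q ∧ S
= ¬S ∨ Q ∨ ¬¬¬Q ∧ Q ∨ Q ∧ S   (complement / identity)
= ¬S ∨ Q ∨ ¬Q ∧ Q ∨ Q ∧ S   (double negation)
= ¬S ∨ Q ∨ Q ∧ S   (complement / identity)
= ¬S ∨ Q   (absorption)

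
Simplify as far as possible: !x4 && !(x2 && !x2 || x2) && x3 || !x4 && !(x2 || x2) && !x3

!x4 && !(x2 && !x2 || x2) && x3 || !x4 && !(x2 || x2) && !x3
= !x4 && (!(x2 && !x2 || x2) && x3 || !(x2 || x2) && !x3)   (distribution)
= !x4 && (!x2 && x3 || !(x2 || x2) && !x3)   (complement / identity)
= !x4 && (!x2 && x3 || !x2 && !x3)   (idempotence)
= !x4 && !x2   (distribution)

!x4 && !x2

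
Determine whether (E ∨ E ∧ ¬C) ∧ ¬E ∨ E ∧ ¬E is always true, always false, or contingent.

always false

(E ∨ E ∧ ¬C) ∧ ¬E ∨ E ∧ ¬E
= E ∧ ¬E ∨ E ∧ ¬E
= E ∧ ¬E
= False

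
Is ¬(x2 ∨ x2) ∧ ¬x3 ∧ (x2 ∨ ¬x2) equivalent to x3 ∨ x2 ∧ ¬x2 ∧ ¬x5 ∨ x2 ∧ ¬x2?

E1: ¬(x2 ∨ x2) ∧ ¬x3 ∧ (x2 ∨ ¬x2)
    = ¬(x2 ∨ x2) ∧ ¬x3   [complement / identity]
    = ¬x2 ∧ ¬x3   [idempotence]
E2: x3 ∨ x2 ∧ ¬x2 ∧ ¬x5 ∨ x2 ∧ ¬x2
    = x3 ∨ x2 ∧ ¬x2   [absorption]
    = x3   [complement / identity]
These differ: at x2=0, x3=1, x5=0, E1 = 0 but E2 = 1.

No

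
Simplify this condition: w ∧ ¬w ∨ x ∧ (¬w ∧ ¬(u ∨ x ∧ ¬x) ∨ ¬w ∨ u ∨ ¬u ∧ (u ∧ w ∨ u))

w ∧ ¬w ∨ x ∧ (¬w ∧ ¬(u ∨ x ∧ ¬x) ∨ ¬w ∨ u ∨ ¬u ∧ (u ∧ w ∨ u))
= w ∧ ¬w ∨ x ∧ (¬w ∧ ¬u ∨ ¬w ∨ u ∨ ¬u ∧ (u ∧ w ∨ u))   — complement / identity
= w ∧ ¬w ∨ x ∧ (¬w ∨ u ∨ ¬u ∧ (u ∧ w ∨ u))   — absorption
= w ∧ ¬w ∨ x ∧ (¬w ∨ u ∨ ¬u ∧ u)   — absorption
= x ∧ (¬w ∨ u ∨ ¬u ∧ u)   — complement / identity
= x ∧ (¬w ∨ u)   — complement / identity

x ∧ (¬w ∨ u)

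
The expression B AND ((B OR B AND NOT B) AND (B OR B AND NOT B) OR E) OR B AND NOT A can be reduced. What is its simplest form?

B

B AND ((B OR B AND NOT B) AND (B OR B AND NOT B) OR E) OR B AND NOT A
= B AND (B AND NOT B OR B AND B OR E) OR B AND NOT A   (distribution)
= B AND (B OR E) OR B AND NOT A   (distribution)
= B OR B AND NOT A   (absorption)
= B   (absorption)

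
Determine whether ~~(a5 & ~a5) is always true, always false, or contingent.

always false

~~(a5 & ~a5)
= a5 & ~a5   (double negation)
= 0   (complement)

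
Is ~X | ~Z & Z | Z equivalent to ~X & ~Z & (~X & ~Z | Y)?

No

E1: ~X | ~Z & Z | Z
    = ~X | Z
E2: ~X & ~Z & (~X & ~Z | Y)
    = ~X & ~Z
These differ: at X=0, Y=0, Z=1, E1 = 1 but E2 = 0.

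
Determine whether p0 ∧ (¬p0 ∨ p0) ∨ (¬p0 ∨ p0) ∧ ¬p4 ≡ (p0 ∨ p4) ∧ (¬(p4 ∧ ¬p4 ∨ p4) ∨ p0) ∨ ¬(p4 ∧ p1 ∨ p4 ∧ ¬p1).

Yes

E1: p0 ∧ (¬p0 ∨ p0) ∨ (¬p0 ∨ p0) ∧ ¬p4
    = (¬p0 ∨ p0) ∧ (p0 ∨ ¬p4)   — distribution
    = p0 ∨ ¬p4   — complement / identity
E2: (p0 ∨ p4) ∧ (¬(p4 ∧ ¬p4 ∨ p4) ∨ p0) ∨ ¬(p4 ∧ p1 ∨ p4 ∧ ¬p1)
    = p0 ∨ p4 ∧ ¬(p4 ∧ ¬p4 ∨ p4) ∨ ¬(p4 ∧ p1 ∨ p4 ∧ ¬p1)   — distribution
    = p0 ∨ p4 ∧ ¬(p4 ∧ ¬p4 ∨ p4) ∨ ¬p4   — distribution
    = p0 ∨ p4 ∧ ¬p4 ∨ ¬p4   — complement / identity
    = p0 ∨ ¬p4   — complement / identity
Both reduce to p0 ∨ ¬p4, so they are equivalent.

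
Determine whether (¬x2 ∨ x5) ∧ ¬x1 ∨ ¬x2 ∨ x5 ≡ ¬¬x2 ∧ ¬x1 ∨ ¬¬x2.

E1: (¬x2 ∨ x5) ∧ ¬x1 ∨ ¬x2 ∨ x5
    = ¬x2 ∨ x5
E2: ¬¬x2 ∧ ¬x1 ∨ ¬¬x2
    = ¬¬x2
    = x2
These differ: at x1=1, x2=0, x5=0, E1 = 1 but E2 = 0.

No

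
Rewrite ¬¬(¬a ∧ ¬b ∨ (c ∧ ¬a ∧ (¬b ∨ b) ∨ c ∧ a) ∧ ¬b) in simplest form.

¬¬(¬a ∧ ¬b ∨ (c ∧ ¬a ∧ (¬b ∨ b) ∨ c ∧ a) ∧ ¬b)
= ¬¬((¬a ∨ c ∧ ¬a ∧ (¬b ∨ b) ∨ c ∧ a) ∧ ¬b)   — distribution
= ¬¬((¬a ∨ c ∧ ¬a ∨ c ∧ a) ∧ ¬b)   — complement / identity
= ¬¬((¬a ∨ c) ∧ ¬b)   — distribution
= (¬a ∨ c) ∧ ¬b   — double negation

(¬a ∨ c) ∧ ¬b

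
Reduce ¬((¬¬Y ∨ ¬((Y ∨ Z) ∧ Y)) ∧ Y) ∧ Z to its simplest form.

¬((¬¬Y ∨ ¬((Y ∨ Z) ∧ Y)) ∧ Y) ∧ Z
= ¬((¬¬Y ∨ ¬Y) ∧ Y) ∧ Z
= ¬((Y ∨ ¬Y) ∧ Y) ∧ Z
= ¬Y ∧ Z

¬Y ∧ Z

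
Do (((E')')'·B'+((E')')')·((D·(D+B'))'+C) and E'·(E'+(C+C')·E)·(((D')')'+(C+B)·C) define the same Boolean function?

Yes

E1: (((E')')'·B'+((E')')')·((D·(D+B'))'+C)
    = ((E')')'·((D·(D+B'))'+C)   — absorption
    = E'·((D·(D+B'))'+C)   — double negation
    = E'·(D'+C)   — absorption
E2: E'·(E'+(C+C')·E)·(((D')')'+(C+B)·C)
    = E'·(E'+(C+C')·E)·(((D')')'+C)   — absorption
    = E'·(E'+E)·(((D')')'+C)   — complement / identity
    = E'·(((D')')'+C)   — complement / identity
    = E'·(D'+C)   — double negation
Both reduce to E'·(D'+C), so they are equivalent.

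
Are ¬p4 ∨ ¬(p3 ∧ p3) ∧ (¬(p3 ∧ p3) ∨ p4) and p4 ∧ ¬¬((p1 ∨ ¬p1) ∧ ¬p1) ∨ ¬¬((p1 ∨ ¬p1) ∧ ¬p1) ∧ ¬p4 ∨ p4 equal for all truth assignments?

No

E1: ¬p4 ∨ ¬(p3 ∧ p3) ∧ (¬(p3 ∧ p3) ∨ p4)
    = ¬p4 ∨ ¬(p3 ∧ p3)
    = ¬p4 ∨ ¬p3
E2: p4 ∧ ¬¬((p1 ∨ ¬p1) ∧ ¬p1) ∨ ¬¬((p1 ∨ ¬p1) ∧ ¬p1) ∧ ¬p4 ∨ p4
    = ¬¬((p1 ∨ ¬p1) ∧ ¬p1) ∨ p4
    = ¬¬¬p1 ∨ p4
    = ¬p1 ∨ p4
These differ: at p1=1, p3=1, p4=1, E1 = 0 but E2 = 1.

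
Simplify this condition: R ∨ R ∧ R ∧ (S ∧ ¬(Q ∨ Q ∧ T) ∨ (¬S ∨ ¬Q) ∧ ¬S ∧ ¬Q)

R

R ∨ R ∧ R ∧ (S ∧ ¬(Q ∨ Q ∧ T) ∨ (¬S ∨ ¬Q) ∧ ¬S ∧ ¬Q)
= R ∨ R ∧ R ∧ (S ∧ ¬Q ∨ (¬S ∨ ¬Q) ∧ ¬S ∧ ¬Q)
= R ∨ R ∧ R ∧ (S ∧ ¬Q ∨ ¬S ∧ ¬Q)
= R ∨ R ∧ R ∧ ¬Q
= R ∨ R ∧ ¬Q
= R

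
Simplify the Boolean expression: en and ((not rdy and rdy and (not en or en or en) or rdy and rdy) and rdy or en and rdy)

en and rdy

en and ((not rdy and rdy and (not en or en or en) or rdy and rdy) and rdy or en and rdy)
= en and ((not rdy and rdy and (not en or en) or rdy and rdy) and rdy or en and rdy)
= en and ((not rdy and rdy or rdy and rdy) and rdy or en and rdy)
= en and (rdy and rdy or en and rdy)
= en and rdy and (rdy or en)
= en and rdy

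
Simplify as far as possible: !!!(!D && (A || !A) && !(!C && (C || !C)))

D || !C

!!!(!D && (A || !A) && !(!C && (C || !C)))
= !(!D && (A || !A) && !(!C && (C || !C)))   — double negation
= !(!D && !(!C && (C || !C)))   — complement / identity
= D || !C && (C || !C)   — De Morgan
= D || !C   — complement / identity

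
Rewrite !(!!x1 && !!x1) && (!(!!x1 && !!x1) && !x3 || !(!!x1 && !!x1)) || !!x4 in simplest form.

!x1 || x4

!(!!x1 && !!x1) && (!(!!x1 && !!x1) && !x3 || !(!!x1 && !!x1)) || !!x4
= !(!!x1 && !!x1) && !(!!x1 && !!x1) || !!x4   [absorption]
= !(!!x1 && !!x1) || !!x4   [idempotence]
= !(!!x1 && !!x1) || x4   [double negation]
= !!!x1 || x4   [idempotence]
= !x1 || x4   [double negation]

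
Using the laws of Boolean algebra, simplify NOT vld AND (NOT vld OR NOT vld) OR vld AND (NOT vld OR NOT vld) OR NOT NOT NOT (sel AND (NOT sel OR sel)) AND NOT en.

NOT vld AND (NOT vld OR NOT vld) OR vld AND (NOT vld OR NOT vld) OR NOT NOT NOT (sel AND (NOT sel OR sel)) AND NOT en
= NOT vld AND (NOT vld OR NOT vld) OR vld AND (NOT vld OR NOT vld) OR NOT NOT NOT sel AND NOT en   (complement / identity)
= NOT vld AND (NOT vld OR NOT vld) OR vld AND (NOT vld OR NOT vld) OR NOT sel AND NOT en   (double negation)
= NOT vld OR NOT vld OR NOT sel AND NOT en   (distribution)
= NOT vld OR NOT sel AND NOT en   (idempotence)

NOT vld OR NOT sel AND NOT en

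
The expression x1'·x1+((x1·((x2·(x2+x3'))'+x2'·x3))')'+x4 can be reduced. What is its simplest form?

x1'·x1+((x1·((x2·(x2+x3'))'+x2'·x3))')'+x4
= x1'·x1+((x1·(x2'+x2'·x3))')'+x4   — absorption
= x1'·x1+x1·(x2'+x2'·x3)+x4   — double negation
= x1·(x2'+x2'·x3)+x4   — complement / identity
= x1·x2'+x4   — absorption

x1·x2'+x4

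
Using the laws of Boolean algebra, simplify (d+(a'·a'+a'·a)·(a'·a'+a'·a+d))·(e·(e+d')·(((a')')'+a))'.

(d+(a'·a'+a'·a)·(a'·a'+a'·a+d))·(e·(e+d')·(((a')')'+a))'
= (d+(a'·a'+a'·a)·(a'·a'+a'·a+d))·(e·(e+d')·(a'+a))'   [double negation]
= (d+(a'·a'+a'·a)·(a'·a'+a'·a+d))·(e·(a'+a))'   [absorption]
= (d+(a'·a'+a'·a)·(a'·a'+a'·a+d))·e'   [complement / identity]
= (d+a'·a'+a'·a)·e'   [absorption]
= (d+a')·e'   [distribution]

(d+a')·e'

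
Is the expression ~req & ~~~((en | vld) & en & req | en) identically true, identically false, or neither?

~req & ~~~((en | vld) & en & req | en)
= ~req & ~~~(en & req | en)   [absorption]
= ~req & ~~~en   [absorption]
= ~req & ~en   [double negation]
This depends on en, req, so it is not a constant.

neither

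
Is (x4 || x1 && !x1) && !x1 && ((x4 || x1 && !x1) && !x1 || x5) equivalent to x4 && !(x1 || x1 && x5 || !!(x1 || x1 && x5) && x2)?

Yes

E1: (x4 || x1 && !x1) && !x1 && ((x4 || x1 && !x1) && !x1 || x5)
    = (x4 || x1 && !x1) && !x1   [absorption]
    = x4 && !x1   [complement / identity]
E2: x4 && !(x1 || x1 && x5 || !!(x1 || x1 && x5) && x2)
    = x4 && !(x1 || x1 && x5 || (x1 || x1 && x5) && x2)   [double negation]
    = x4 && !(x1 || x1 && x5)   [absorption]
    = x4 && !x1   [absorption]
Both reduce to x4 && !x1, so they are equivalent.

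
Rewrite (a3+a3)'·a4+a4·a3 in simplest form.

a4

(a3+a3)'·a4+a4·a3
= a3'·a4+a4·a3   — idempotence
= a4   — distribution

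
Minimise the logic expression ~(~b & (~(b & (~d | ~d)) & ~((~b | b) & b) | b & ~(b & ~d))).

~(~b & (~(b & (~d | ~d)) & ~((~b | b) & b) | b & ~(b & ~d)))
= ~(~b & (~(b & (~d | ~d)) & ~b | b & ~(b & ~d)))   — complement / identity
= ~(~b & (~(b & ~d) & ~b | b & ~(b & ~d)))   — idempotence
= ~(~b & ~(b & ~d))   — distribution
= b | b & ~d   — De Morgan
= b   — absorption

b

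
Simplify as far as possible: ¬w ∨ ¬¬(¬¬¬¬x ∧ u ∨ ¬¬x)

¬w ∨ x

¬w ∨ ¬¬(¬¬¬¬x ∧ u ∨ ¬¬x)
= ¬w ∨ ¬¬(¬¬x ∧ u ∨ ¬¬x)   (double negation)
= ¬w ∨ ¬¬¬¬x   (absorption)
= ¬w ∨ ¬¬x   (double negation)
= ¬w ∨ x   (double negation)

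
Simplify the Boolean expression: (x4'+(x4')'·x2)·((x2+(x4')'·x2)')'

(x4'+(x4')'·x2)·((x2+(x4')'·x2)')'
= (x4'+(x4')'·x2)·(x2+(x4')'·x2)
= x4'·x2+(x4')'·x2
= x4'·x2+x4·x2
= x2

x2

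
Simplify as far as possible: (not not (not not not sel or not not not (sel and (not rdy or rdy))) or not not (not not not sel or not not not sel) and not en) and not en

(not not (not not not sel or not not not (sel and (not rdy or rdy))) or not not (not not not sel or not not not sel) and not en) and not en
= (not not (not not not sel or not not not sel) or not not (not not not sel or not not not sel) and not en) and not en   (complement / identity)
= not not (not not not sel or not not not sel) and not en   (absorption)
= not not not not not sel and not en   (idempotence)
= not not not sel and not en   (double negation)
= not sel and not en   (double negation)

not sel and not en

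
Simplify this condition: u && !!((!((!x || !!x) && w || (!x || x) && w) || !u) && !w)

u && !w

u && !!((!((!x || !!x) && w || (!x || x) && w) || !u) && !w)
= u && !!((!((!x || x) && w || (!x || x) && w) || !u) && !w)   (double negation)
= u && (!((!x || x) && w || (!x || x) && w) || !u) && !w   (double negation)
= u && (!((!x || x) && w) || !u) && !w   (idempotence)
= u && (!w || !u) && !w   (complement / identity)
= u && !w   (absorption)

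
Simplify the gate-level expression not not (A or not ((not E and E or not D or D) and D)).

A or not D

not not (A or not ((not E and E or not D or D) and D))
= A or not ((not E and E or not D or D) and D)
= A or not ((not D or D) and D)
= A or not D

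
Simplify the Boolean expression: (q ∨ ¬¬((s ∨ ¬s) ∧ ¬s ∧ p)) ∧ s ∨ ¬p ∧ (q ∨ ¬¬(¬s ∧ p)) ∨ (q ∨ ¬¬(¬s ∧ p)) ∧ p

q ∨ ¬s ∧ p

(q ∨ ¬¬((s ∨ ¬s) ∧ ¬s ∧ p)) ∧ s ∨ ¬p ∧ (q ∨ ¬¬(¬s ∧ p)) ∨ (q ∨ ¬¬(¬s ∧ p)) ∧ p
= (q ∨ ¬¬((s ∨ ¬s) ∧ ¬s ∧ p)) ∧ s ∨ q ∨ ¬¬(¬s ∧ p)   — distribution
= (q ∨ ¬¬(¬s ∧ p)) ∧ s ∨ q ∨ ¬¬(¬s ∧ p)   — complement / identity
= q ∨ ¬¬(¬s ∧ p)   — absorption
= q ∨ ¬s ∧ p   — double negation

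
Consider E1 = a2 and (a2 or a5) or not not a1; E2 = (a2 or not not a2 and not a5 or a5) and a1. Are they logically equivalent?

E1: a2 and (a2 or a5) or not not a1
    = a2 or not not a1
    = a2 or a1
E2: (a2 or not not a2 and not a5 or a5) and a1
    = (a2 or a2 and not a5 or a5) and a1
    = (a2 or a5) and a1
These differ: at a1=0, a2=1, a5=0, E1 = 1 but E2 = 0.

No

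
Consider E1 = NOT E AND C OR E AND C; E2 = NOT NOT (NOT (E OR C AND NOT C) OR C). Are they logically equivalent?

No

E1: NOT E AND C OR E AND C
    = C   [distribution]
E2: NOT NOT (NOT (E OR C AND NOT C) OR C)
    = NOT NOT (NOT E OR C)   [complement / identity]
    = NOT E OR C   [double negation]
These differ: at C=0, E=0, E1 = 0 but E2 = 1.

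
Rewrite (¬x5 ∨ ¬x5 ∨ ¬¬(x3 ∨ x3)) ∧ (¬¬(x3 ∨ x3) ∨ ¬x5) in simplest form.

(¬x5 ∨ ¬x5 ∨ ¬¬(x3 ∨ x3)) ∧ (¬¬(x3 ∨ x3) ∨ ¬x5)
= ¬¬(x3 ∨ x3) ∨ (¬x5 ∨ ¬x5) ∧ ¬x5
= ¬¬(x3 ∨ x3) ∨ ¬x5 ∧ ¬x5
= ¬¬(x3 ∨ x3) ∨ ¬x5
= x3 ∨ x3 ∨ ¬x5
= x3 ∨ ¬x5

x3 ∨ ¬x5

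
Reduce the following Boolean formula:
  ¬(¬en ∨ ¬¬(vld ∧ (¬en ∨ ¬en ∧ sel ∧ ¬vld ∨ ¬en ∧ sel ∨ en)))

¬(¬en ∨ ¬¬(vld ∧ (¬en ∨ ¬en ∧ sel ∧ ¬vld ∨ ¬en ∧ sel ∨ en)))
= en ∧ ¬(vld ∧ (¬en ∨ ¬en ∧ sel ∧ ¬vld ∨ ¬en ∧ sel ∨ en))   [De Morgan]
= en ∧ ¬(vld ∧ (¬en ∨ ¬en ∧ sel ∨ en))   [absorption]
= en ∧ ¬(vld ∧ (¬en ∨ en))   [absorption]
= en ∧ ¬vld   [complement / identity]

en ∧ ¬vld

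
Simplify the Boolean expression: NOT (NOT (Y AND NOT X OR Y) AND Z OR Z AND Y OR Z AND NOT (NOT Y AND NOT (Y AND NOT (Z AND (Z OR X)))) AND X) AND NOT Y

NOT Z AND NOT Y

NOT (NOT (Y AND NOT X OR Y) AND Z OR Z AND Y OR Z AND NOT (NOT Y AND NOT (Y AND NOT (Z AND (Z OR X)))) AND X) AND NOT Y
= NOT (NOT (Y AND NOT X OR Y) AND Z OR Z AND Y OR Z AND (Y OR Y AND NOT (Z AND (Z OR X))) AND X) AND NOT Y   (De Morgan)
= NOT (NOT (Y AND NOT X OR Y) AND Z OR Z AND Y OR Z AND (Y OR Y AND NOT Z) AND X) AND NOT Y   (absorption)
= NOT (NOT (Y AND NOT X OR Y) AND Z OR Z AND Y OR Z AND Y AND X) AND NOT Y   (absorption)
= NOT (NOT (Y AND NOT X OR Y) AND Z OR Z AND Y) AND NOT Y   (absorption)
= NOT (NOT Y AND Z OR Z AND Y) AND NOT Y   (absorption)
= NOT Z AND NOT Y   (distribution)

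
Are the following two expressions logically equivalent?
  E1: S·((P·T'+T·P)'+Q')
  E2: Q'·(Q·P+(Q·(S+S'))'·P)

No

E1: S·((P·T'+T·P)'+Q')
    = S·(P'+Q')   (distribution)
E2: Q'·(Q·P+(Q·(S+S'))'·P)
    = Q'·(Q·P+Q'·P)   (complement / identity)
    = Q'·P   (distribution)
These differ: at P=0, Q=0, S=1, T=0, E1 = 1 but E2 = 0.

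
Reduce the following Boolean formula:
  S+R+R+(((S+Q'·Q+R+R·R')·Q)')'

S+R

S+R+R+(((S+Q'·Q+R+R·R')·Q)')'
= S+R+R+(((S+R+R·R')·Q)')'   [complement / identity]
= S+R+R+(S+R+R·R')·Q   [double negation]
= S+R+R+(S+R)·Q   [complement / identity]
= S+R+(S+R)·Q   [idempotence]
= S+R   [absorption]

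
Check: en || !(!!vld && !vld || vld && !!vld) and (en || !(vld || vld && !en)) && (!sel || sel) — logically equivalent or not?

Yes

E1: en || !(!!vld && !vld || vld && !!vld)
    = en || !!!vld
    = en || !vld
E2: (en || !(vld || vld && !en)) && (!sel || sel)
    = (en || !vld) && (!sel || sel)
    = en || !vld
Both reduce to en || !vld, so they are equivalent.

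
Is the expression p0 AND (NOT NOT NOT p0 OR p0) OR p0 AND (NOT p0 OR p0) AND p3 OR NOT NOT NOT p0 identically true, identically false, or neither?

p0 AND (NOT NOT NOT p0 OR p0) OR p0 AND (NOT p0 OR p0) AND p3 OR NOT NOT NOT p0
= p0 AND (NOT p0 OR p0) OR p0 AND (NOT p0 OR p0) AND p3 OR NOT NOT NOT p0   — double negation
= p0 AND (NOT p0 OR p0) OR NOT NOT NOT p0   — absorption
= p0 OR NOT NOT NOT p0   — complement / identity
= p0 OR NOT p0   — double negation
= TRUE   — complement

identically true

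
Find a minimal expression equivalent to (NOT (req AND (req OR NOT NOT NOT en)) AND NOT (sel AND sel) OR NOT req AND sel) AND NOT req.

(NOT (req AND (req OR NOT NOT NOT en)) AND NOT (sel AND sel) OR NOT req AND sel) AND NOT req
= (NOT (req AND (req OR NOT en)) AND NOT (sel AND sel) OR NOT req AND sel) AND NOT req
= (NOT req AND NOT (sel AND sel) OR NOT req AND sel) AND NOT req
= (NOT req AND NOT sel OR NOT req AND sel) AND NOT req
= NOT req AND NOT req
= NOT req

NOT req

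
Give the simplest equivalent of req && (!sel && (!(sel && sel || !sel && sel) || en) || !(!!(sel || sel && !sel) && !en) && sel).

req && (!sel || en)

req && (!sel && (!(sel && sel || !sel && sel) || en) || !(!!(sel || sel && !sel) && !en) && sel)
= req && (!sel && (!sel || en) || !(!!(sel || sel && !sel) && !en) && sel)   (distribution)
= req && (!sel && (!sel || en) || !(!!sel && !en) && sel)   (complement / identity)
= req && (!sel && (!sel || en) || (!sel || en) && sel)   (De Morgan)
= req && (!sel || en)   (distribution)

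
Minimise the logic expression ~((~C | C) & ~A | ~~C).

A & ~C

~((~C | C) & ~A | ~~C)
= ~(~A | ~~C)
= A & ~C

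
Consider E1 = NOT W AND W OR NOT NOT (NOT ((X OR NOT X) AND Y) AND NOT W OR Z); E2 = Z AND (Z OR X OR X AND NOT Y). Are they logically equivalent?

No

E1: NOT W AND W OR NOT NOT (NOT ((X OR NOT X) AND Y) AND NOT W OR Z)
    = NOT W AND W OR NOT ((X OR NOT X) AND Y) AND NOT W OR Z   — double negation
    = NOT W AND W OR NOT Y AND NOT W OR Z   — complement / identity
    = NOT Y AND NOT W OR Z   — complement / identity
E2: Z AND (Z OR X OR X AND NOT Y)
    = Z AND (Z OR X)   — absorption
    = Z   — absorption
These differ: at W=0, X=0, Y=0, Z=0, E1 = 1 but E2 = 0.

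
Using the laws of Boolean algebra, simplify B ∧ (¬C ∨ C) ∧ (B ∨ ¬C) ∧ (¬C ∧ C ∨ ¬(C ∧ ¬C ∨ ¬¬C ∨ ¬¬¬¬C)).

B ∧ (¬C ∨ C) ∧ (B ∨ ¬C) ∧ (¬C ∧ C ∨ ¬(C ∧ ¬C ∨ ¬¬C ∨ ¬¬¬¬C))
= B ∧ (B ∨ ¬C) ∧ (¬C ∧ C ∨ ¬(C ∧ ¬C ∨ ¬¬C ∨ ¬¬¬¬C))   — complement / identity
= B ∧ (B ∨ ¬C) ∧ (¬C ∧ C ∨ ¬(¬¬C ∨ ¬¬¬¬C))   — complement / identity
= B ∧ (B ∨ ¬C) ∧ (¬C ∧ C ∨ ¬(¬¬C ∨ ¬¬C))   — double negation
= B ∧ (B ∨ ¬C) ∧ (¬C ∧ C ∨ ¬C ∧ ¬C)   — De Morgan
= B ∧ (¬C ∧ C ∨ ¬C ∧ ¬C)   — absorption
= B ∧ ¬C   — distribution

B ∧ ¬C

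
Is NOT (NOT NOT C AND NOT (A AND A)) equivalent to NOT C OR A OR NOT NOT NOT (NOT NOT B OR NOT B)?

E1: NOT (NOT NOT C AND NOT (A AND A))
    = NOT C OR A AND A   — De Morgan
    = NOT C OR A   — idempotence
E2: NOT C OR A OR NOT NOT NOT (NOT NOT B OR NOT B)
    = NOT C OR A OR NOT (NOT NOT B OR NOT B)   — double negation
    = NOT C OR A OR NOT B AND B   — De Morgan
    = NOT C OR A   — complement / identity
Both reduce to NOT C OR A, so they are equivalent.

Yes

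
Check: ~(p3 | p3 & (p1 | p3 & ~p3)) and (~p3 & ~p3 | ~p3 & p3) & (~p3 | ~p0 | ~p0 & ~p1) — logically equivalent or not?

Yes

E1: ~(p3 | p3 & (p1 | p3 & ~p3))
    = ~(p3 | p3 & p1)   — complement / identity
    = ~p3   — absorption
E2: (~p3 & ~p3 | ~p3 & p3) & (~p3 | ~p0 | ~p0 & ~p1)
    = (~p3 & ~p3 | ~p3 & p3) & (~p3 | ~p0)   — absorption
    = ~p3 & (~p3 | ~p0)   — distribution
    = ~p3   — absorption
Both reduce to ~p3, so they are equivalent.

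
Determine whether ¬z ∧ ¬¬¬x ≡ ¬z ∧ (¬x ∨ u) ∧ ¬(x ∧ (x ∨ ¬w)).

E1: ¬z ∧ ¬¬¬x
    = ¬z ∧ ¬x
E2: ¬z ∧ (¬x ∨ u) ∧ ¬(x ∧ (x ∨ ¬w))
    = ¬z ∧ (¬x ∨ u) ∧ ¬x
    = ¬z ∧ ¬x
Both reduce to ¬z ∧ ¬x, so they are equivalent.

Yes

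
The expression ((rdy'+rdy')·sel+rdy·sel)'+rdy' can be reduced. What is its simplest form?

sel'+rdy'

((rdy'+rdy')·sel+rdy·sel)'+rdy'
= (rdy'·sel+rdy·sel)'+rdy'   — idempotence
= sel'+rdy'   — distribution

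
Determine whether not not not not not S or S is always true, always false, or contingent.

not not not not not S or S
= not not not S or S   [double negation]
= not S or S   [double negation]
= True   [complement]

always true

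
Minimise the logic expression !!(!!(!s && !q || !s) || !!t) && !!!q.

(!s || t) && !q

!!(!!(!s && !q || !s) || !!t) && !!!q
= !!(!!(!s && !q || !s) || !!t) && !q   — double negation
= !(!(!s && !q || !s) && !t) && !q   — De Morgan
= (!s && !q || !s || t) && !q   — De Morgan
= (!s || t) && !q   — absorption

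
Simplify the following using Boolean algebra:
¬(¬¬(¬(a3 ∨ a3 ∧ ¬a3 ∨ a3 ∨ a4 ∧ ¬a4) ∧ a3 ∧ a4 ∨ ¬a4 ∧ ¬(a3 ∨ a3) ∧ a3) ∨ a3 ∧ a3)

¬(¬¬(¬(a3 ∨ a3 ∧ ¬a3 ∨ a3 ∨ a4 ∧ ¬a4) ∧ a3 ∧ a4 ∨ ¬a4 ∧ ¬(a3 ∨ a3) ∧ a3) ∨ a3 ∧ a3)
= ¬(¬(a3 ∨ a3 ∧ ¬a3 ∨ a3 ∨ a4 ∧ ¬a4) ∧ a3 ∧ a4 ∨ ¬a4 ∧ ¬(a3 ∨ a3) ∧ a3 ∨ a3 ∧ a3)   (double negation)
= ¬(¬(a3 ∨ a3 ∧ ¬a3 ∨ a3) ∧ a3 ∧ a4 ∨ ¬a4 ∧ ¬(a3 ∨ a3) ∧ a3 ∨ a3 ∧ a3)   (complement / identity)
= ¬(¬(a3 ∨ a3) ∧ a3 ∧ a4 ∨ ¬a4 ∧ ¬(a3 ∨ a3) ∧ a3 ∨ a3 ∧ a3)   (complement / identity)
= ¬(¬(a3 ∨ a3) ∧ a3 ∨ a3 ∧ a3)   (distribution)
= ¬(¬a3 ∧ a3 ∨ a3 ∧ a3)   (idempotence)
= ¬a3   (distribution)

¬a3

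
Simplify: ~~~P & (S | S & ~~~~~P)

~~~P & (S | S & ~~~~~P)
= ~~~P & (S | S & ~~~P)
= ~~~P & (S | S & ~P)
= ~P & (S | S & ~P)
= ~P & S

~P & S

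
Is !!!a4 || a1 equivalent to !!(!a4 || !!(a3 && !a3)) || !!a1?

E1: !!!a4 || a1
    = !a4 || a1   — double negation
E2: !!(!a4 || !!(a3 && !a3)) || !!a1
    = !!(!a4 || !!(a3 && !a3)) || a1   — double negation
    = !a4 || !!(a3 && !a3) || a1   — double negation
    = !a4 || a3 && !a3 || a1   — double negation
    = !a4 || a1   — complement / identity
Both reduce to !a4 || a1, so they are equivalent.

Yes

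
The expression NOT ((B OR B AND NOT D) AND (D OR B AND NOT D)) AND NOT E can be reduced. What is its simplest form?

NOT B AND NOT E

NOT ((B OR B AND NOT D) AND (D OR B AND NOT D)) AND NOT E
= NOT (B AND D OR B AND NOT D) AND NOT E
= NOT B AND NOT E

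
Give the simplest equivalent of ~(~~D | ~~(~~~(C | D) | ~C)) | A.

~(~~D | ~~(~~~(C | D) | ~C)) | A
= ~(~~D | ~(~~(C | D) & C)) | A   (De Morgan)
= ~D & ~~(C | D) & C | A   (De Morgan)
= ~D & (C | D) & C | A   (double negation)
= ~D & C | A   (absorption)

~D & C | A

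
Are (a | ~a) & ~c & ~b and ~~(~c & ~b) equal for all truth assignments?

Yes

E1: (a | ~a) & ~c & ~b
    = ~c & ~b   — complement / identity
E2: ~~(~c & ~b)
    = ~c & ~b   — double negation
Both reduce to ~c & ~b, so they are equivalent.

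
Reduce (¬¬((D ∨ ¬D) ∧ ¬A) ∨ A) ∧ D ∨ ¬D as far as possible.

(¬¬((D ∨ ¬D) ∧ ¬A) ∨ A) ∧ D ∨ ¬D
= (¬¬¬A ∨ A) ∧ D ∨ ¬D   (complement / identity)
= (¬A ∨ A) ∧ D ∨ ¬D   (double negation)
= D ∨ ¬D   (complement / identity)
= True   (complement)

True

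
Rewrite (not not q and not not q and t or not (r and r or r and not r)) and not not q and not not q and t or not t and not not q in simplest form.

q

(not not q and not not q and t or not (r and r or r and not r)) and not not q and not not q and t or not t and not not q
= (not not q and not not q and t or not r) and not not q and not not q and t or not t and not not q   (distribution)
= not not q and not not q and t or not t and not not q   (absorption)
= not not q and t or not t and not not q   (idempotence)
= not not q   (distribution)
= q   (double negation)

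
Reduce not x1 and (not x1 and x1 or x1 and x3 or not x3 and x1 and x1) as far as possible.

not x1 and (not x1 and x1 or x1 and x3 or not x3 and x1 and x1)
= not x1 and (not x1 and x1 or x1 and x3 or not x3 and x1)   (idempotence)
= not x1 and (x1 and x3 or not x3 and x1)   (complement / identity)
= not x1 and x1   (distribution)
= False   (complement)

False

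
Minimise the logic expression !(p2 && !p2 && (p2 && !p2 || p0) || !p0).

p0

!(p2 && !p2 && (p2 && !p2 || p0) || !p0)
= !(p2 && !p2 || !p0)   [absorption]
= !!p0   [complement / identity]
= p0   [double negation]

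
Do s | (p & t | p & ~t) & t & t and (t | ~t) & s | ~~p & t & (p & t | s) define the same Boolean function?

Yes

E1: s | (p & t | p & ~t) & t & t
    = s | p & t & t
    = s | p & t
E2: (t | ~t) & s | ~~p & t & (p & t | s)
    = (t | ~t) & s | p & t & (p & t | s)
    = (t | ~t) & s | p & t
    = s | p & t
Both reduce to s | p & t, so they are equivalent.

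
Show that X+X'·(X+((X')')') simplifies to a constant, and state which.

X+X'·(X+((X')')')
= X+X'·(X+X')   [double negation]
= X+X'   [complement / identity]
= 1   [complement]

1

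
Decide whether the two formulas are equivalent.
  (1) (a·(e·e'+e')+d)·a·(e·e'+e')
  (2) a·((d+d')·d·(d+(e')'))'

E1: (a·(e·e'+e')+d)·a·(e·e'+e')
    = a·(e·e'+e')   (absorption)
    = a·e'   (complement / identity)
E2: a·((d+d')·d·(d+(e')'))'
    = a·(d·(d+(e')'))'   (complement / identity)
    = a·(d·(d+e))'   (double negation)
    = a·d'   (absorption)
These differ: at a=1, d=1, e=0, E1 = 1 but E2 = 0.

No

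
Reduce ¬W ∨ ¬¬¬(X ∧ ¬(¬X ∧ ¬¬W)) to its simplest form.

¬W ∨ ¬¬¬(X ∧ ¬(¬X ∧ ¬¬W))
= ¬W ∨ ¬¬¬(X ∧ (X ∨ ¬W))   — De Morgan
= ¬W ∨ ¬(X ∧ (X ∨ ¬W))   — double negation
= ¬W ∨ ¬X   — absorption

¬W ∨ ¬X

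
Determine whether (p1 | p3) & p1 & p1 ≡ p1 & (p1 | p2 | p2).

Yes

E1: (p1 | p3) & p1 & p1
    = (p1 | p3) & p1   [idempotence]
    = p1   [absorption]
E2: p1 & (p1 | p2 | p2)
    = p1 & (p1 | p2)   [idempotence]
    = p1   [absorption]
Both reduce to p1, so they are equivalent.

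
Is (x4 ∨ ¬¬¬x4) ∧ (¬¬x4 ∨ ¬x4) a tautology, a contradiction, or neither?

(x4 ∨ ¬¬¬x4) ∧ (¬¬x4 ∨ ¬x4)
= (x4 ∨ ¬x4) ∧ (¬¬x4 ∨ ¬x4)
= (x4 ∨ ¬x4) ∧ (x4 ∨ ¬x4)
= x4 ∨ ¬x4
= True

tautology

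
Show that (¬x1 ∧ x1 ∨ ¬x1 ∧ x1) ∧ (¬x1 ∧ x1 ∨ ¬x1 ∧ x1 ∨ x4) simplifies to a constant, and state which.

False

(¬x1 ∧ x1 ∨ ¬x1 ∧ x1) ∧ (¬x1 ∧ x1 ∨ ¬x1 ∧ x1 ∨ x4)
= ¬x1 ∧ x1 ∨ ¬x1 ∧ x1   [absorption]
= ¬x1 ∧ x1   [idempotence]
= False   [complement]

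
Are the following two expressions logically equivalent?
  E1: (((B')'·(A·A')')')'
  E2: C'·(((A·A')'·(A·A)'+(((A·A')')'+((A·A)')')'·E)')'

No

E1: (((B')'·(A·A')')')'
    = (B'+A·A')'   — De Morgan
    = (B')'   — complement / identity
    = B   — double negation
E2: C'·(((A·A')'·(A·A)'+(((A·A')')'+((A·A)')')'·E)')'
    = C'·(((A·A')'·(A·A)'+(A·A')'·(A·A)'·E)')'   — De Morgan
    = C'·(((A·A')'·(A·A)')')'   — absorption
    = C'·(A·A'+A·A)'   — De Morgan
    = C'·A'   — distribution
These differ: at A=0, B=1, C=1, E=1, E1 = 1 but E2 = 0.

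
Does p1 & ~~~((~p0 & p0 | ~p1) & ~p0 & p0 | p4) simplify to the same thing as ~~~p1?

E1: p1 & ~~~((~p0 & p0 | ~p1) & ~p0 & p0 | p4)
    = p1 & ~~~(~p0 & p0 | p4)   [absorption]
    = p1 & ~(~p0 & p0 | p4)   [double negation]
    = p1 & ~p4   [complement / identity]
E2: ~~~p1
    = ~p1   [double negation]
These differ: at p0=0, p1=0, p4=1, E1 = 0 but E2 = 1.

No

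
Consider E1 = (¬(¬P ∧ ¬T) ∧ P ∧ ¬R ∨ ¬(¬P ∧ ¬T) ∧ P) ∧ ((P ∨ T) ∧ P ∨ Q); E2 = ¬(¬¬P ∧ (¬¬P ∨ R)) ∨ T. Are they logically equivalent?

No

E1: (¬(¬P ∧ ¬T) ∧ P ∧ ¬R ∨ ¬(¬P ∧ ¬T) ∧ P) ∧ ((P ∨ T) ∧ P ∨ Q)
    = ¬(¬P ∧ ¬T) ∧ P ∧ ((P ∨ T) ∧ P ∨ Q)   (absorption)
    = (P ∨ T) ∧ P ∧ ((P ∨ T) ∧ P ∨ Q)   (De Morgan)
    = (P ∨ T) ∧ P   (absorption)
    = P   (absorption)
E2: ¬(¬¬P ∧ (¬¬P ∨ R)) ∨ T
    = ¬¬¬P ∨ T   (absorption)
    = ¬P ∨ T   (double negation)
These differ: at P=0, Q=0, R=1, T=0, E1 = 0 but E2 = 1.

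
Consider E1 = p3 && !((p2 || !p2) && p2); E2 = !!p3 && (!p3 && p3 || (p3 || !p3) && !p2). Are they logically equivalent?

Yes

E1: p3 && !((p2 || !p2) && p2)
    = p3 && !p2   — complement / identity
E2: !!p3 && (!p3 && p3 || (p3 || !p3) && !p2)
    = !!p3 && (!p3 && p3 || !p2)   — complement / identity
    = !!p3 && !p2   — complement / identity
    = p3 && !p2   — double negation
Both reduce to p3 && !p2, so they are equivalent.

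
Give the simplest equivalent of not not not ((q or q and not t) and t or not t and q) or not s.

not q or not s

not not not ((q or q and not t) and t or not t and q) or not s
= not not not (q and t or not t and q) or not s   (absorption)
= not not not q or not s   (distribution)
= not q or not s   (double negation)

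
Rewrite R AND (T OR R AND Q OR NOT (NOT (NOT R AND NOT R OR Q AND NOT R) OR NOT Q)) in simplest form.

R AND (T OR Q)

R AND (T OR R AND Q OR NOT (NOT (NOT R AND NOT R OR Q AND NOT R) OR NOT Q))
= R AND (T OR R AND Q OR NOT (NOT ((NOT R OR Q) AND NOT R) OR NOT Q))
= R AND (T OR R AND Q OR NOT (NOT NOT R OR NOT Q))
= R AND (T OR R AND Q OR NOT R AND Q)
= R AND (T OR Q)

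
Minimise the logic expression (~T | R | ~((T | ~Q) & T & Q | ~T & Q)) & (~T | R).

~T | R

(~T | R | ~((T | ~Q) & T & Q | ~T & Q)) & (~T | R)
= (~T | R | ~(T & Q | ~T & Q)) & (~T | R)   — absorption
= (~T | R | ~Q) & (~T | R)   — distribution
= ~T | R   — absorption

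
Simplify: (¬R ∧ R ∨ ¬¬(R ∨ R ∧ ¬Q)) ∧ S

R ∧ S

(¬R ∧ R ∨ ¬¬(R ∨ R ∧ ¬Q)) ∧ S
= ¬¬(R ∨ R ∧ ¬Q) ∧ S   (complement / identity)
= (R ∨ R ∧ ¬Q) ∧ S   (double negation)
= R ∧ S   (absorption)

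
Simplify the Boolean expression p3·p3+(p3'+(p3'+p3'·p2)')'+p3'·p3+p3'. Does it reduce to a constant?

p3·p3+(p3'+(p3'+p3'·p2)')'+p3'·p3+p3'
= p3·p3+p3·(p3'+p3'·p2)+p3'·p3+p3'   (De Morgan)
= p3·p3+p3·p3'+p3'·p3+p3'   (absorption)
= p3+p3'·p3+p3'   (distribution)
= p3+p3'   (complement / identity)
= 1   (complement)

1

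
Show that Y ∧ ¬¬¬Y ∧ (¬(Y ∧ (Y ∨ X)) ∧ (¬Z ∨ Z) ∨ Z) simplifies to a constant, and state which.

Y ∧ ¬¬¬Y ∧ (¬(Y ∧ (Y ∨ X)) ∧ (¬Z ∨ Z) ∨ Z)
= Y ∧ ¬¬¬Y ∧ (¬Y ∧ (¬Z ∨ Z) ∨ Z)   — absorption
= Y ∧ ¬Y ∧ (¬Y ∧ (¬Z ∨ Z) ∨ Z)   — double negation
= Y ∧ ¬Y ∧ (¬Y ∨ Z)   — complement / identity
= Y ∧ ¬Y   — absorption
= False   — complement

False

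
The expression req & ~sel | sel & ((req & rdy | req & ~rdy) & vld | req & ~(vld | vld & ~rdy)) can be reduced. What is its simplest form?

req & ~sel | sel & ((req & rdy | req & ~rdy) & vld | req & ~(vld | vld & ~rdy))
= req & ~sel | sel & ((req & rdy | req & ~rdy) & vld | req & ~vld)
= req & ~sel | sel & (req & vld | req & ~vld)
= req & ~sel | sel & req
= req

req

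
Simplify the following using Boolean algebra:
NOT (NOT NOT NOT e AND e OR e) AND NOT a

NOT e AND NOT a

NOT (NOT NOT NOT e AND e OR e) AND NOT a
= NOT (NOT e AND e OR e) AND NOT a   (double negation)
= NOT e AND NOT a   (complement / identity)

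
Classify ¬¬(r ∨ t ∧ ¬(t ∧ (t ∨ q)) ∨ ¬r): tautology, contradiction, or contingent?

tautology

¬¬(r ∨ t ∧ ¬(t ∧ (t ∨ q)) ∨ ¬r)
= ¬¬(r ∨ t ∧ ¬t ∨ ¬r)   (absorption)
= ¬¬(r ∨ ¬r)   (complement / identity)
= r ∨ ¬r   (double negation)
= True   (complement)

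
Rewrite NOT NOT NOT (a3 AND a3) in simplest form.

NOT NOT NOT (a3 AND a3)
= NOT NOT NOT a3   (idempotence)
= NOT a3   (double negation)

NOT a3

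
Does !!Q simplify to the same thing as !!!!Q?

Yes

E1: !!Q
    = Q   [double negation]
E2: !!!!Q
    = !!Q   [double negation]
    = Q   [double negation]
Both reduce to Q, so they are equivalent.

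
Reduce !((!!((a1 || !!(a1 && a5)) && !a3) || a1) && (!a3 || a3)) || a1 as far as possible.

!((!!((a1 || !!(a1 && a5)) && !a3) || a1) && (!a3 || a3)) || a1
= !((!!((a1 || a1 && a5) && !a3) || a1) && (!a3 || a3)) || a1   — double negation
= !(!!((a1 || a1 && a5) && !a3) || a1) || a1   — complement / identity
= !(!!(a1 && !a3) || a1) || a1   — absorption
= !(a1 && !a3 || a1) || a1   — double negation
= !a1 || a1   — absorption
= true   — complement

true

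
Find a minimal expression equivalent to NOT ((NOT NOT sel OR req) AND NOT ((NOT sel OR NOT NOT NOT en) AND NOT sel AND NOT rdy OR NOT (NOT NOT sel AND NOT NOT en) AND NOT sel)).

NOT ((NOT NOT sel OR req) AND NOT ((NOT sel OR NOT NOT NOT en) AND NOT sel AND NOT rdy OR NOT (NOT NOT sel AND NOT NOT en) AND NOT sel))
= NOT ((NOT NOT sel OR req) AND NOT ((NOT sel OR NOT en) AND NOT sel AND NOT rdy OR NOT (NOT NOT sel AND NOT NOT en) AND NOT sel))   — double negation
= NOT ((NOT NOT sel OR req) AND NOT ((NOT sel OR NOT en) AND NOT sel AND NOT rdy OR (NOT sel OR NOT en) AND NOT sel))   — De Morgan
= NOT ((NOT NOT sel OR req) AND NOT ((NOT sel OR NOT en) AND NOT sel))   — absorption
= NOT ((NOT NOT sel OR req) AND NOT NOT sel)   — absorption
= NOT NOT NOT sel   — absorption
= NOT sel   — double negation

NOT sel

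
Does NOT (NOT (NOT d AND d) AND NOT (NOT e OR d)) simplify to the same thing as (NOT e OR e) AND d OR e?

E1: NOT (NOT (NOT d AND d) AND NOT (NOT e OR d))
    = NOT d AND d OR NOT e OR d   [De Morgan]
    = NOT e OR d   [complement / identity]
E2: (NOT e OR e) AND d OR e
    = d OR e   [complement / identity]
These differ: at d=0, e=0, E1 = 1 but E2 = 0.

No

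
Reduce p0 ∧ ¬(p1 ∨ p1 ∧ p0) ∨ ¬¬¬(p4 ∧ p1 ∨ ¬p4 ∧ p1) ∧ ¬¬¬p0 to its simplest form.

p0 ∧ ¬(p1 ∨ p1 ∧ p0) ∨ ¬¬¬(p4 ∧ p1 ∨ ¬p4 ∧ p1) ∧ ¬¬¬p0
= p0 ∧ ¬(p1 ∨ p1 ∧ p0) ∨ ¬(p4 ∧ p1 ∨ ¬p4 ∧ p1) ∧ ¬¬¬p0   — double negation
= p0 ∧ ¬(p1 ∨ p1 ∧ p0) ∨ ¬p1 ∧ ¬¬¬p0   — distribution
= p0 ∧ ¬p1 ∨ ¬p1 ∧ ¬¬¬p0   — absorption
= p0 ∧ ¬p1 ∨ ¬p1 ∧ ¬p0   — double negation
= ¬p1   — distribution

¬p1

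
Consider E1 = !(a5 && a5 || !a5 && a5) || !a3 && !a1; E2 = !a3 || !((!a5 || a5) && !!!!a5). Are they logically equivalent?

No

E1: !(a5 && a5 || !a5 && a5) || !a3 && !a1
    = !a5 || !a3 && !a1   [distribution]
E2: !a3 || !((!a5 || a5) && !!!!a5)
    = !a3 || !!!!!a5   [complement / identity]
    = !a3 || !!!a5   [double negation]
    = !a3 || !a5   [double negation]
These differ: at a1=1, a3=0, a5=1, E1 = 0 but E2 = 1.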